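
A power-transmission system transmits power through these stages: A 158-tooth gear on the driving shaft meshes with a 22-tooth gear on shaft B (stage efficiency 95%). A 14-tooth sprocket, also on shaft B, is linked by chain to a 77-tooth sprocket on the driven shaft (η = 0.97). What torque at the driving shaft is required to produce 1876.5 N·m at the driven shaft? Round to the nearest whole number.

2659 N·m

Overall ratio R = 0.13924 × 5.5 = 0.76582; overall efficiency η = 0.95 × 0.97 = 0.9215.
Input torque = output torque / (R × η) = 1876.5 / (0.76582 × 0.9215) = 2659 N·m.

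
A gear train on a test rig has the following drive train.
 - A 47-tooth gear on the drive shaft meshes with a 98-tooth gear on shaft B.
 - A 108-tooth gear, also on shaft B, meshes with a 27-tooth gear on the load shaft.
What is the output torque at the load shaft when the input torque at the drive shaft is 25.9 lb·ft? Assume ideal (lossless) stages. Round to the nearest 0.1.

After the gear mesh (98/47): 25.9 × 2.0851 = 54.004 lb·ft
After the gear mesh (27/108): 54.004 × 0.25 = 13.501 lb·ft

13.5 lb·ft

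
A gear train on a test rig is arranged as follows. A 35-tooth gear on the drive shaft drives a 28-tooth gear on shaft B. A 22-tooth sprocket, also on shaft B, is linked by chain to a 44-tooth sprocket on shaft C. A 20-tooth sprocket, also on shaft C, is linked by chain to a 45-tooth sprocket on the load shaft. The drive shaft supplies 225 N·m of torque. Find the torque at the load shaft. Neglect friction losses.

810 N·m

After the gear mesh (28/35): 225 × 0.8 = 180 N·m
After the chain (44/22): 180 × 2 = 360 N·m
After the chain (45/20): 360 × 2.25 = 810 N·m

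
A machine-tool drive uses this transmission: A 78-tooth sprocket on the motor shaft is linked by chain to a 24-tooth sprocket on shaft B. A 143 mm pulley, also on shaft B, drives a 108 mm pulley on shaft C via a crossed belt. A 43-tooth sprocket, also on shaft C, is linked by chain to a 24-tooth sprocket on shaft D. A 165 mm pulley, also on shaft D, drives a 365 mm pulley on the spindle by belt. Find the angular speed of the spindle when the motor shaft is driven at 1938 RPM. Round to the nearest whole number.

6755 RPM

the motor shaft → shaft B (chain, 24/78): 1938 ÷ 0.30769 = 6298.5 RPM
shaft B → shaft C (belt, 108/143): 6298.5 ÷ 0.75524 = 8339.7 RPM
shaft C → shaft D (chain, 24/43): 8339.7 ÷ 0.55814 = 14942 RPM
shaft D → the spindle (belt, 365/165): 14942 ÷ 2.2121 = 6754.6 RPM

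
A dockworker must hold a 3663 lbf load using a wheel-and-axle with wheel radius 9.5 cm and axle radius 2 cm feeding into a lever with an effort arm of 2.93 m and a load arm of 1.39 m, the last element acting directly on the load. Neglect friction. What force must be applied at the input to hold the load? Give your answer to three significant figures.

366 lbf

Wheel-and-axle MA = R/r = 9.5/2 = 4.75.
Lever MA = effort arm / load arm = 2.93/1.39 = 2.1079.
Combined ideal MA = 4.75 × 2.1079 = 10.013.
Effort = load / MA = 3663 / 10.013 = 365.84 lbf.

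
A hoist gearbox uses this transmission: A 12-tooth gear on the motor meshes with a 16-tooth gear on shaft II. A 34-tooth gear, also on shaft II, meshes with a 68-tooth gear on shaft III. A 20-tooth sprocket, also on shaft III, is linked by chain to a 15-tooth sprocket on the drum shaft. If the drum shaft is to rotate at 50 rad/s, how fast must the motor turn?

Overall ratio R = 1.3333 × 2 × 0.75 = 2.
Required input speed = output speed × R = 50 × 2 = 100 rad/s.

100 rad/s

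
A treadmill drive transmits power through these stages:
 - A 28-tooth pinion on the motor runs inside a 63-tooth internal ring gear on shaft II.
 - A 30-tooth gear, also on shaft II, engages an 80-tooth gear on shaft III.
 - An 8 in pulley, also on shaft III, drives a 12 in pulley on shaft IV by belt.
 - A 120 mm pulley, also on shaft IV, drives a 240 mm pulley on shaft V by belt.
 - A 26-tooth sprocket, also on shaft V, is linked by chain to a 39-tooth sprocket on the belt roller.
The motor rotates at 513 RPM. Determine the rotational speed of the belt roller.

19 RPM

internal gear 63/28 = 2.25 → 513/2.25 = 228 RPM
gear mesh 80/30 = 2.6667 → 228/2.6667 = 85.5 RPM
belt 12/8 = 1.5 → 85.5/1.5 = 57 RPM
belt 240/120 = 2 → 57/2 = 28.5 RPM
chain 39/26 = 1.5 → 28.5/1.5 = 19 RPM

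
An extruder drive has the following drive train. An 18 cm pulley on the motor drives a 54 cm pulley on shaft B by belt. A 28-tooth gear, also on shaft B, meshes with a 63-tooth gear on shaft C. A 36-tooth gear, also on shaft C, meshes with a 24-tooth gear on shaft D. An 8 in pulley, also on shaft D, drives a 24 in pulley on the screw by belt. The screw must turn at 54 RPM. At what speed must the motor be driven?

Overall ratio R = 3 × 2.25 × 0.66667 × 3 = 13.5.
Required input speed = output speed × R = 54 × 13.5 = 729 RPM.

729 RPM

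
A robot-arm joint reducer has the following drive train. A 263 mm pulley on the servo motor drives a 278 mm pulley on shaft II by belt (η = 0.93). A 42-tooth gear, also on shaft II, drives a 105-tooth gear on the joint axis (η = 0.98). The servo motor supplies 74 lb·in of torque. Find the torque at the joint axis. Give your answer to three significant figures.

178 lb·in

belt 278/263 = 1.057 → τ = 74·1.057·0.93 = 72.745 lb·in
gear mesh 105/42 = 2.5 → τ = 72.745·2.5·0.98 = 178.23 lb·in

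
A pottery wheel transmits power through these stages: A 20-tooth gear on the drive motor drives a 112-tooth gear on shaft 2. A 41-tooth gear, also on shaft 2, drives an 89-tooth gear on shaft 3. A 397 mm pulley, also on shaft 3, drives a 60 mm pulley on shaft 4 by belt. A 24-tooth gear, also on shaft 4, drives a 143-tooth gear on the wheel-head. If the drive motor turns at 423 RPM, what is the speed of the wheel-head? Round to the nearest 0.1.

38.6 RPM

Gear mesh: ratio = 112/20 = 5.6, so shaft 2 turns at 423 / 5.6 = 75.536 RPM.
Gear mesh: ratio = 89/41 = 2.1707, so shaft 3 turns at 75.536 / 2.1707 = 34.797 RPM.
Belt: ratio = 60/397 = 0.15113, so shaft 4 turns at 34.797 / 0.15113 = 230.24 RPM.
Gear mesh: ratio = 143/24 = 5.9583, so the wheel-head turns at 230.24 / 5.9583 = 38.642 RPM.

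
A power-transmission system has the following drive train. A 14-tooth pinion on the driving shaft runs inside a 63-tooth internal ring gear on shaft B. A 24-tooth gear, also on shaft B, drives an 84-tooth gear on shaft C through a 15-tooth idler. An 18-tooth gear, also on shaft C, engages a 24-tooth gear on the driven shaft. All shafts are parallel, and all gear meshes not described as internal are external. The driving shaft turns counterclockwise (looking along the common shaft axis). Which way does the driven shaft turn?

the driving shaft → shaft B: internal mesh, same direction → CCW.
shaft B → shaft C: driver → idler → driven is 2 external meshes, 2 reversals → CCW.
shaft C → the driven shaft: external mesh, 1 reversal → CW.
3 reversals in total — an odd number — so the driven shaft turns opposite to the driving shaft.

clockwise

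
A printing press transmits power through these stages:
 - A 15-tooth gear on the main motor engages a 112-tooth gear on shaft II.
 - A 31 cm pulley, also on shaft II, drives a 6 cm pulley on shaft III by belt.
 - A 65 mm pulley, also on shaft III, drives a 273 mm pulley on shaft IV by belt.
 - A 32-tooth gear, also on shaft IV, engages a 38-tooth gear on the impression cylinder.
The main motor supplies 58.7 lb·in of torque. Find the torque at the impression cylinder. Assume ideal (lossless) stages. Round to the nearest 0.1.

gear mesh 112/15 = 7.4667 → τ = 58.7·7.4667 = 438.29 lb·in
belt 6/31 = 0.19355 → τ = 438.29·0.19355 = 84.831 lb·in
belt 273/65 = 4.2 → τ = 84.831·4.2 = 356.29 lb·in
gear mesh 38/32 = 1.1875 → τ = 356.29·1.1875 = 423.09 lb·in

423.1 lb·in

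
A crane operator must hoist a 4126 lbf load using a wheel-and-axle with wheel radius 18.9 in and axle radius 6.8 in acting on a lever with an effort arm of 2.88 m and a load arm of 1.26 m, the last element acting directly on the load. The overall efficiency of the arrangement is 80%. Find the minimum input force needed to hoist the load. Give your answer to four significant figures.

Wheel-and-axle MA = R/r = 18.9/6.8 = 2.7794.
Lever MA = effort arm / load arm = 2.88/1.26 = 2.2857.
Combined ideal MA = 2.7794 × 2.2857 = 6.3529.
Actual MA = 6.3529 × 0.80 = 5.0824.
Effort = load / actual MA = 4126 / 5.0824 = 811.83 lbf.

811.8 lbf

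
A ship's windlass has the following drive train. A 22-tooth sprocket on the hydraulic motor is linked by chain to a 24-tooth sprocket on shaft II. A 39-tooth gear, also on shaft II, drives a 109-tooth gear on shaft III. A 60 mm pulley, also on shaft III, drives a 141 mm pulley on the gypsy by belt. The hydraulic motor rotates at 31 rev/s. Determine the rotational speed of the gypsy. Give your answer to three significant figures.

4.33 rev/s

the hydraulic motor → shaft II (chain, 24/22): 31 ÷ 1.0909 = 28.417 rev/s
shaft II → shaft III (gear mesh, 109/39): 28.417 ÷ 2.7949 = 10.167 rev/s
shaft III → the gypsy (belt, 141/60): 10.167 ÷ 2.35 = 4.3266 rev/s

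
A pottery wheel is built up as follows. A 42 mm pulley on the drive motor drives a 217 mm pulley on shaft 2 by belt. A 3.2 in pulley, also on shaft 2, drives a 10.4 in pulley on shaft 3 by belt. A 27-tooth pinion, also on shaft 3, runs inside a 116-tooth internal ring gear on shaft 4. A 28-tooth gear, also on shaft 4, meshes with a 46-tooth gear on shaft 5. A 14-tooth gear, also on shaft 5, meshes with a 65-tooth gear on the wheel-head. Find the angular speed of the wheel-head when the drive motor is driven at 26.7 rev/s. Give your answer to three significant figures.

Belt: ratio = 217/42 = 5.1667, so shaft 2 turns at 26.7 / 5.1667 = 5.1677 rev/s.
Belt: ratio = 10.4/3.2 = 3.25, so shaft 3 turns at 5.1677 / 3.25 = 1.5901 rev/s.
Internal gear: ratio = 116/27 = 4.2963, so shaft 4 turns at 1.5901 / 4.2963 = 0.3701 rev/s.
Gear mesh: ratio = 46/28 = 1.6429, so shaft 5 turns at 0.3701 / 1.6429 = 0.22528 rev/s.
Gear mesh: ratio = 65/14 = 4.6429, so the wheel-head turns at 0.22528 / 4.6429 = 0.048522 rev/s.

0.0485 rev/s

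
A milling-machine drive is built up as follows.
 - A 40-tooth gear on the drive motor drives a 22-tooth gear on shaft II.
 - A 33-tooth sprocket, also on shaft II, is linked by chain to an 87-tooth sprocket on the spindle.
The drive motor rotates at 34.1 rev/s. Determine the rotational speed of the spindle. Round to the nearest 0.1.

23.5 rev/s

the drive motor → shaft II (gear mesh, 22/40): 34.1 ÷ 0.55 = 62 rev/s
shaft II → the spindle (chain, 87/33): 62 ÷ 2.6364 = 23.517 rev/s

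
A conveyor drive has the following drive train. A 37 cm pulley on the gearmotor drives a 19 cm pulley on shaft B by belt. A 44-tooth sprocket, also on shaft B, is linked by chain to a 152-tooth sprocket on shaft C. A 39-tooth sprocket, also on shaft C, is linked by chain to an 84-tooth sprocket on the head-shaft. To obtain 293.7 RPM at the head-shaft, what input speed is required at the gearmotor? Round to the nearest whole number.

Overall ratio R = 0.51351 × 3.4545 × 2.1538 = 3.8208.
Required input speed = output speed × R = 293.7 × 3.8208 = 1122.2 RPM.

1122 RPM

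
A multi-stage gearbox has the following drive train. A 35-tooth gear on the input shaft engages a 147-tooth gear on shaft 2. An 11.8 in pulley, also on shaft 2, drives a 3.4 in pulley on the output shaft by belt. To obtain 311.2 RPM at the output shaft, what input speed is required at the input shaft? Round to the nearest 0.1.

376.6 RPM

Overall ratio R = 4.2 × 0.28814 = 1.2102.
Required input speed = output speed × R = 311.2 × 1.2102 = 376.6 RPM.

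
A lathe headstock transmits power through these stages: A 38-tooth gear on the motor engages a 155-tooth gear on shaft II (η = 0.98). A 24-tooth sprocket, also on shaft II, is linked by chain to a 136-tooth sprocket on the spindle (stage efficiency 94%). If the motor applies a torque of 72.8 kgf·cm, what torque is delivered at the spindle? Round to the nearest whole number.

1550 kgf·cm

Gear mesh: ratio = 155/38 = 4.0789; torque at shaft II = 72.8 × 4.0789 × 0.98 = 291.01 kgf·cm.
Chain: ratio = 136/24 = 5.6667; torque at the spindle = 291.01 × 5.6667 × 0.94 = 1550.1 kgf·cm.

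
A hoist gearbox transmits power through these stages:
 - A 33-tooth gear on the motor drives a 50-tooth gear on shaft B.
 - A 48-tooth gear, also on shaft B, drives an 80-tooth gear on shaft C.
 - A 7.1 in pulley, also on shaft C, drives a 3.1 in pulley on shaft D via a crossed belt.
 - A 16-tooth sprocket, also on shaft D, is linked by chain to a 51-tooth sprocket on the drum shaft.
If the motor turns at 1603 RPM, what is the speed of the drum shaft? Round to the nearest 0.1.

456.1 RPM

Gear mesh: ratio = 50/33 = 1.5152, so shaft B turns at 1603 / 1.5152 = 1058 RPM.
Gear mesh: ratio = 80/48 = 1.6667, so shaft C turns at 1058 / 1.6667 = 634.79 RPM.
Belt: ratio = 3.1/7.1 = 0.43662, so shaft D turns at 634.79 / 0.43662 = 1453.9 RPM.
Chain: ratio = 51/16 = 3.1875, so the drum shaft turns at 1453.9 / 3.1875 = 456.12 RPM.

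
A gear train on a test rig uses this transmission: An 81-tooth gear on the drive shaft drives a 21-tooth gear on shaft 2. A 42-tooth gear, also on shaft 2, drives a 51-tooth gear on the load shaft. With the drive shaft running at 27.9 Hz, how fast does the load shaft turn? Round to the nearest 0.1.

88.6 Hz

gear mesh 21/81 = 0.25926 → 27.9/0.25926 = 107.61 Hz
gear mesh 51/42 = 1.2143 → 107.61/1.2143 = 88.624 Hz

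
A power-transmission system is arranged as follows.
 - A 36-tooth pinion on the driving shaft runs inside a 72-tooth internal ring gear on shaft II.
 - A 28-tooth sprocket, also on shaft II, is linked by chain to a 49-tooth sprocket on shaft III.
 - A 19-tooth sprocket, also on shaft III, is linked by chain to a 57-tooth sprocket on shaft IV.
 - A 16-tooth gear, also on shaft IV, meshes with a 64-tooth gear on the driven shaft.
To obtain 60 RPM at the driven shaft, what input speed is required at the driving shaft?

Overall ratio R = 2 × 1.75 × 3 × 4 = 42.
Required input speed = output speed × R = 60 × 42 = 2520 RPM.

2520 RPM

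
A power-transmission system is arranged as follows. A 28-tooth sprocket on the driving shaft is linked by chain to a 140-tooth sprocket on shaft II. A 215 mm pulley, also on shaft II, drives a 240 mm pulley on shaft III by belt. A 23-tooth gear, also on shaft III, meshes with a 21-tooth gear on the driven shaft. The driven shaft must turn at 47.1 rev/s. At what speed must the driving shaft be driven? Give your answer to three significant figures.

Overall ratio R = 5 × 1.1163 × 0.91304 = 5.0961.
Required input speed = output speed × R = 47.1 × 5.0961 = 240.02 rev/s.

240 rev/s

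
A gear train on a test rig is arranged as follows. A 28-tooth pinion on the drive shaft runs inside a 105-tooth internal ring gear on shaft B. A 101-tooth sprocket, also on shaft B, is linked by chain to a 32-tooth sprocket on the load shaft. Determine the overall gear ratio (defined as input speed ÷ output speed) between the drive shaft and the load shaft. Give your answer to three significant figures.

Each stage contributes driven/driver: internal gear 105/28 = 3.75, chain 32/101 = 0.31683.
Overall: 3.75 × 0.31683 = 1.1881.

1.19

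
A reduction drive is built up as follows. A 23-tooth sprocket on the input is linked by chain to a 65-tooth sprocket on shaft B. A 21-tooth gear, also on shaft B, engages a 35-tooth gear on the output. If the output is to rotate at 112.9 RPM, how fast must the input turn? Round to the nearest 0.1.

Overall ratio R = 2.8261 × 1.6667 = 4.7101.
Required input speed = output speed × R = 112.9 × 4.7101 = 531.78 RPM.

531.8 RPM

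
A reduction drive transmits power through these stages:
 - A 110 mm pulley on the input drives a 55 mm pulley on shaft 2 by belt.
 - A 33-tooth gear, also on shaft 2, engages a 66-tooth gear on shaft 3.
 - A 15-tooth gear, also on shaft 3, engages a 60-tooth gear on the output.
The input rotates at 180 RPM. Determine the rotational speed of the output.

Belt: ratio = 55/110 = 0.5, so shaft 2 turns at 180 / 0.5 = 360 RPM.
Gear mesh: ratio = 66/33 = 2, so shaft 3 turns at 360 / 2 = 180 RPM.
Gear mesh: ratio = 60/15 = 4, so the output turns at 180 / 4 = 45 RPM.

45 RPM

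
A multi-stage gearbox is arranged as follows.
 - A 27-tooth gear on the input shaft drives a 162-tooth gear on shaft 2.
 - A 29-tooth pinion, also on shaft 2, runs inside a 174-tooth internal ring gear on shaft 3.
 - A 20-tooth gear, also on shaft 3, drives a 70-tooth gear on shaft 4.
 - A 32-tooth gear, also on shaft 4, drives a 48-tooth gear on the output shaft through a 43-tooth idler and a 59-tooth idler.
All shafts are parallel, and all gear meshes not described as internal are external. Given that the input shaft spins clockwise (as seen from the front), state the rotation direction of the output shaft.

anticlockwise

the input shaft → shaft 2: external mesh, 1 reversal → CCW.
shaft 2 → shaft 3: internal mesh, same direction → CCW.
shaft 3 → shaft 4: external mesh, 1 reversal → CW.
shaft 4 → the output shaft: driver → idler → idler → driven is 3 external meshes, 3 reversals → CCW.
5 reversals in total — an odd number — so the output shaft turns opposite to the input shaft.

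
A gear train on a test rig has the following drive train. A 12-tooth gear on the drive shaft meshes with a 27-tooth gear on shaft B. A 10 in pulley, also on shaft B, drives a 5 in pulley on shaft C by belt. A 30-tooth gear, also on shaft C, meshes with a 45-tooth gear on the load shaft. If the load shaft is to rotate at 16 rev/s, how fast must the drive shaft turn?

27 rev/s

Overall ratio R = 2.25 × 0.5 × 1.5 = 1.6875.
Required input speed = output speed × R = 16 × 1.6875 = 27 rev/s.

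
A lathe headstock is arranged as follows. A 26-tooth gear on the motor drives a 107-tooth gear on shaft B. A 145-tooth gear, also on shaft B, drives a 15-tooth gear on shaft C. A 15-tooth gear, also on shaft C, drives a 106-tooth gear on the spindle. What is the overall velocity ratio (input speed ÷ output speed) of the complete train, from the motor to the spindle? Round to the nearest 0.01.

3.01

Each stage contributes driven/driver: gear mesh 107/26 = 4.1154, gear mesh 15/145 = 0.10345, gear mesh 106/15 = 7.0667.
Overall: 4.1154 × 0.10345 × 7.0667 = 3.0085.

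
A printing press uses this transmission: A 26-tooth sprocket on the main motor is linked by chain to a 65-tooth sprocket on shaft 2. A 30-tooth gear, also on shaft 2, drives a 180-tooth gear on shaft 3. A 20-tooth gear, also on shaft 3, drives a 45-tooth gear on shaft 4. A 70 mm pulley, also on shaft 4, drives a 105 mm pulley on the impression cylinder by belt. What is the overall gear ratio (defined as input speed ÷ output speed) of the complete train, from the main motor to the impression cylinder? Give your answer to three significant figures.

50.6

Each stage contributes driven/driver: chain 65/26 = 2.5, gear mesh 180/30 = 6, gear mesh 45/20 = 2.25, belt 105/70 = 1.5.
Overall: 2.5 × 6 × 2.25 × 1.5 = 50.625.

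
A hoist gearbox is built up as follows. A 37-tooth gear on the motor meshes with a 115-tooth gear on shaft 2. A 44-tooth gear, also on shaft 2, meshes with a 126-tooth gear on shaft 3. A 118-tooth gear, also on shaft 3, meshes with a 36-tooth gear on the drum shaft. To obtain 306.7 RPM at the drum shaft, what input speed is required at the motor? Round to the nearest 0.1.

832.8 RPM

Overall ratio R = 3.1081 × 2.8636 × 0.30508 = 2.7154.
Required input speed = output speed × R = 306.7 × 2.7154 = 832.81 RPM.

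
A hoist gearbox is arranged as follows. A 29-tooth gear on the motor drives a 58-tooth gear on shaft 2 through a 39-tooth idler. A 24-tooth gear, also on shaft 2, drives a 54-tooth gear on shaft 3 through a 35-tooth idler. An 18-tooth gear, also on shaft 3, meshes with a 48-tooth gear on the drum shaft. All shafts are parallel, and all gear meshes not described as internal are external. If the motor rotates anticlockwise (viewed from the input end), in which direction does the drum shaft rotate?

clockwise

the motor → shaft 2: driver → idler → driven is 2 external meshes, 2 reversals → CCW.
shaft 2 → shaft 3: driver → idler → driven is 2 external meshes, 2 reversals → CCW.
shaft 3 → the drum shaft: external mesh, 1 reversal → CW.
5 reversals in total — an odd number — so the drum shaft turns opposite to the motor.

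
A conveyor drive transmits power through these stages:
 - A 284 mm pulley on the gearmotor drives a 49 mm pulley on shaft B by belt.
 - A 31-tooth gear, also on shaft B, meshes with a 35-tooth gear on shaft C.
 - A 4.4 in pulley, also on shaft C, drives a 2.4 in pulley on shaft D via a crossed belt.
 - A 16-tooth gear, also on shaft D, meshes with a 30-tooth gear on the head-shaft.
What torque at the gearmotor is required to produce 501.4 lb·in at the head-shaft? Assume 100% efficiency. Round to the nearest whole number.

2517 lb·in

Overall ratio R = 0.17254 × 1.129 × 0.54545 × 1.875 = 0.19923.
Input torque = output torque / R = 501.4 / 0.19923 = 2516.8 lb·in.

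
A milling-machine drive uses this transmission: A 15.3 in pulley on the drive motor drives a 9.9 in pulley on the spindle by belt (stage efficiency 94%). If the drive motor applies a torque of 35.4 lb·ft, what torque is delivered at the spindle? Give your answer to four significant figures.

21.53 lb·ft

Belt: ratio = 9.9/15.3 = 0.64706; torque at the spindle = 35.4 × 0.64706 × 0.94 = 21.532 lb·ft.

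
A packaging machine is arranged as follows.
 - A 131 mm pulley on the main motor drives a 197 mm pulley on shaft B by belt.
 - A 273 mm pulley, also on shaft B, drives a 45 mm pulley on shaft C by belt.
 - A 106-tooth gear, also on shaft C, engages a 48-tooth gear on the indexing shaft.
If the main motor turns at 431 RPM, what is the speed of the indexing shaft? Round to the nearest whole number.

Belt: ratio = 197/131 = 1.5038, so shaft B turns at 431 / 1.5038 = 286.6 RPM.
Belt: ratio = 45/273 = 0.16484, so shaft C turns at 286.6 / 0.16484 = 1738.7 RPM.
Gear mesh: ratio = 48/106 = 0.45283, so the indexing shaft turns at 1738.7 / 0.45283 = 3839.7 RPM.

3840 RPM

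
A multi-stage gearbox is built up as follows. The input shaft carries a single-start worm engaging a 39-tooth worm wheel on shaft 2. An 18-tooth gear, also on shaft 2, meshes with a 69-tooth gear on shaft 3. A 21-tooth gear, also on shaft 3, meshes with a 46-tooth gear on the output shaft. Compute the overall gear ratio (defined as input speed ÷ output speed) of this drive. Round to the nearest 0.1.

Each stage contributes driven/driver: worm 39/1 = 39, gear mesh 69/18 = 3.8333, gear mesh 46/21 = 2.1905.
Overall: 39 × 3.8333 × 2.1905 = 327.48.

327.5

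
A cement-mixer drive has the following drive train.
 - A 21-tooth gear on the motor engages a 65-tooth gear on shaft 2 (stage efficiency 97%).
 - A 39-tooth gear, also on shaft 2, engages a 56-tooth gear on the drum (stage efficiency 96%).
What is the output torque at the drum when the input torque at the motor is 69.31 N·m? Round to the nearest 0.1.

gear mesh 65/21 = 3.0952 → τ = 69.31·3.0952·0.97 = 208.1 N·m
gear mesh 56/39 = 1.4359 → τ = 208.1·1.4359·0.96 = 286.85 N·m

286.9 N·m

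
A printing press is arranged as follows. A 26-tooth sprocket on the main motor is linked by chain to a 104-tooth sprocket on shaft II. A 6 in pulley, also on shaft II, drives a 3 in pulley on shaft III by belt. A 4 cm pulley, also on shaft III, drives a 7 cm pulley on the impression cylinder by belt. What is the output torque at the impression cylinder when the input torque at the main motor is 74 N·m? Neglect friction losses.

chain 104/26 = 4 → τ = 74·4 = 296 N·m
belt 3/6 = 0.5 → τ = 296·0.5 = 148 N·m
belt 7/4 = 1.75 → τ = 148·1.75 = 259 N·m

259 N·m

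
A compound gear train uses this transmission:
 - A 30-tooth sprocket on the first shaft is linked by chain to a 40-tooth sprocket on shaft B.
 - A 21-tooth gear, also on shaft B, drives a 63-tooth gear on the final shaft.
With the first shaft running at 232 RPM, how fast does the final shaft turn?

chain 40/30 = 1.3333 → 232/1.3333 = 174 RPM
gear mesh 63/21 = 3 → 174/3 = 58 RPM

58 RPM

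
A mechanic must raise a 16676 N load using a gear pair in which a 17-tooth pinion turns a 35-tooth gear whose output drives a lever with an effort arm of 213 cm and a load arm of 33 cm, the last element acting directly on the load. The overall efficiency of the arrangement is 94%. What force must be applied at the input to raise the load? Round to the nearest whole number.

1335 N

Gear pair MA = 35/17 = 2.0588.
Lever MA = effort arm / load arm = 213/33 = 6.4545.
Combined ideal MA = 2.0588 × 6.4545 = 13.289.
Actual MA = 13.289 × 0.94 = 12.491.
Effort = load / actual MA = 16676 / 12.491 = 1335 N.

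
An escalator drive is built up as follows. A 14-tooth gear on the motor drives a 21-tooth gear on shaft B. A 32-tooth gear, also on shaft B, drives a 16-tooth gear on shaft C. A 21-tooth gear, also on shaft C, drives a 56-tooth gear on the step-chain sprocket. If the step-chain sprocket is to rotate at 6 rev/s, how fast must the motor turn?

12 rev/s

Overall ratio R = 1.5 × 0.5 × 2.6667 = 2.
Required input speed = output speed × R = 6 × 2 = 12 rev/s.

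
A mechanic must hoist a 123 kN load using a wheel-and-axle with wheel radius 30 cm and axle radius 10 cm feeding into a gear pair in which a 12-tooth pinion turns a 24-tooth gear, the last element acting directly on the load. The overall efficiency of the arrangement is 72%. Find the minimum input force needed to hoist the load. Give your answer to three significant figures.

28.5 kN

Wheel-and-axle MA = R/r = 30/10 = 3.
Gear pair MA = 24/12 = 2.
Combined ideal MA = 3 × 2 = 6.
Actual MA = 6 × 0.72 = 4.32.
Effort = load / actual MA = 123 / 4.32 = 28.472 kN.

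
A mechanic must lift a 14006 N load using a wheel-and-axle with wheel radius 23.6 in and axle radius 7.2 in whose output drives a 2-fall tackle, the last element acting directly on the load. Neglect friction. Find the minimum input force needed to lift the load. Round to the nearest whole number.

2137 N

Wheel-and-axle MA = R/r = 23.6/7.2 = 3.2778.
Block-and-tackle MA = number of supporting rope parts = 2.
Combined ideal MA = 3.2778 × 2 = 6.5556.
Effort = load / MA = 14006 / 6.5556 = 2136.5 N.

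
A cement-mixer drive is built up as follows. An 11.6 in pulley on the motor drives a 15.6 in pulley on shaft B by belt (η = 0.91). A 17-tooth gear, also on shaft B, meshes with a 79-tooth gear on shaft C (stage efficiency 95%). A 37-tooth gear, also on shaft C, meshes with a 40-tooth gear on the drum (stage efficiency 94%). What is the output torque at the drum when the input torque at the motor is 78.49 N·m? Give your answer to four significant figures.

430.9 N·m

After the belt (15.6/11.6): 78.49 × 1.3448 × 0.91 = 96.056 N·m
After the gear mesh (79/17): 96.056 × 4.6471 × 0.95 = 424.06 N·m
After the gear mesh (40/37): 424.06 × 1.0811 × 0.94 = 430.93 N·m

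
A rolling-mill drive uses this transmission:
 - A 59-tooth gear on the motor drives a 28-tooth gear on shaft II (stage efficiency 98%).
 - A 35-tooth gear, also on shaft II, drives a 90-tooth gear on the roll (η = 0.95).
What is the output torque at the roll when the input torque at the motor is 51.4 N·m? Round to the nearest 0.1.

After the gear mesh (28/59): 51.4 × 0.47458 × 0.98 = 23.905 N·m
After the gear mesh (90/35): 23.905 × 2.5714 × 0.95 = 58.397 N·m

58.4 N·m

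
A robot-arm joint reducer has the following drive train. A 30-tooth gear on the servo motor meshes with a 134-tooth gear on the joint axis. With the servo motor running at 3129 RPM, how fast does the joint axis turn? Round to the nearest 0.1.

700.5 RPM

gear mesh 134/30 = 4.4667 → 3129/4.4667 = 700.52 RPM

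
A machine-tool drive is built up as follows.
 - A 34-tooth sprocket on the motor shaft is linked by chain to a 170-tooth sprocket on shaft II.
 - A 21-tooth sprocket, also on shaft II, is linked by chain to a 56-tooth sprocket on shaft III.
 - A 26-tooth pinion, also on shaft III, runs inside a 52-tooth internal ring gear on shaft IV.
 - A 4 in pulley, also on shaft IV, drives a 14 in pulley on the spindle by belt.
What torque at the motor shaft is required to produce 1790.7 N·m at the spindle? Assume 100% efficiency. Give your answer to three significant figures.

Overall ratio R = 5 × 2.6667 × 2 × 3.5 = 93.333.
Input torque = output torque / R = 1790.7 / 93.333 = 19.186 N·m.

19.2 N·m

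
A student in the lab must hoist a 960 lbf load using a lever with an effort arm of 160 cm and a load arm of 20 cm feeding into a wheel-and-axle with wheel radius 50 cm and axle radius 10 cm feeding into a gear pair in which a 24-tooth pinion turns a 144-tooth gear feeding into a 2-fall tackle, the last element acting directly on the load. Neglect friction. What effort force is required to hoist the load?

Lever MA = effort arm / load arm = 160/20 = 8.
Wheel-and-axle MA = R/r = 50/10 = 5.
Gear pair MA = 144/24 = 6.
Block-and-tackle MA = number of supporting rope parts = 2.
Combined ideal MA = 8 × 5 × 6 × 2 = 480.
Effort = load / MA = 960 / 480 = 2 lbf.

2 lbf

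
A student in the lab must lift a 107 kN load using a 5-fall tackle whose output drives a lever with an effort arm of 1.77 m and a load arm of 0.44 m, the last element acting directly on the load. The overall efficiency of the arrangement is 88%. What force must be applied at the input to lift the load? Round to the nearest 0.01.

Block-and-tackle MA = number of supporting rope parts = 5.
Lever MA = effort arm / load arm = 1.77/0.44 = 4.0227.
Combined ideal MA = 5 × 4.0227 = 20.114.
Actual MA = 20.114 × 0.88 = 17.7.
Effort = load / actual MA = 107 / 17.7 = 6.0452 kN.

6.05 kN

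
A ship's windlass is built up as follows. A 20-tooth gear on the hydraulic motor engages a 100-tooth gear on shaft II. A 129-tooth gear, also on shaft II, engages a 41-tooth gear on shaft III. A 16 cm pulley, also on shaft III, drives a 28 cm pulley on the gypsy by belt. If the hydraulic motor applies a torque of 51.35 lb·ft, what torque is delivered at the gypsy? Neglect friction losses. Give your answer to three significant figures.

143 lb·ft

Gear mesh: ratio = 100/20 = 5; torque at shaft II = 51.35 × 5 = 256.75 lb·ft.
Gear mesh: ratio = 41/129 = 0.31783; torque at shaft III = 256.75 × 0.31783 = 81.603 lb·ft.
Belt: ratio = 28/16 = 1.75; torque at the gypsy = 81.603 × 1.75 = 142.8 lb·ft.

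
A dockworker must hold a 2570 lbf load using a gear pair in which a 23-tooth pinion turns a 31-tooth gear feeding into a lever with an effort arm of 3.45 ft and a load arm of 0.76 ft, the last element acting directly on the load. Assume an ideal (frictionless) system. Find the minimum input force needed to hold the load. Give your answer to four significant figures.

Gear pair MA = 31/23 = 1.3478.
Lever MA = effort arm / load arm = 3.45/0.76 = 4.5395.
Combined ideal MA = 1.3478 × 4.5395 = 6.1184.
Effort = load / MA = 2570 / 6.1184 = 420.04 lbf.

420.0 lbf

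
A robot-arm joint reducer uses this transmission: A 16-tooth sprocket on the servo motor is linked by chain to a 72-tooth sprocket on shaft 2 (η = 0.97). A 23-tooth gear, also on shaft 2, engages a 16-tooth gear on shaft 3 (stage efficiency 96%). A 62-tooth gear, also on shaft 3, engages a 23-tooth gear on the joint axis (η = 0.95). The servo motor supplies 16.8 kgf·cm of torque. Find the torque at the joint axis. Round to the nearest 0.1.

Chain: ratio = 72/16 = 4.5; torque at shaft 2 = 16.8 × 4.5 × 0.97 = 73.332 kgf·cm.
Gear mesh: ratio = 16/23 = 0.69565; torque at shaft 3 = 73.332 × 0.69565 × 0.96 = 48.973 kgf·cm.
Gear mesh: ratio = 23/62 = 0.37097; torque at the joint axis = 48.973 × 0.37097 × 0.95 = 17.259 kgf·cm.

17.3 kgf·cm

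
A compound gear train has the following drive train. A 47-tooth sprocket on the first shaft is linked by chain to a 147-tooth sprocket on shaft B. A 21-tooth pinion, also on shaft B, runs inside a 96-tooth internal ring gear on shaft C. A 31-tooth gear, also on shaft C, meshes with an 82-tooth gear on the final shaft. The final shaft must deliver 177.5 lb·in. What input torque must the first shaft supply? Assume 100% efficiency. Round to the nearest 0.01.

Overall ratio R = 3.1277 × 4.5714 × 2.6452 = 37.82.
Input torque = output torque / R = 177.5 / 37.82 = 4.6933 lb·in.

4.69 lb·in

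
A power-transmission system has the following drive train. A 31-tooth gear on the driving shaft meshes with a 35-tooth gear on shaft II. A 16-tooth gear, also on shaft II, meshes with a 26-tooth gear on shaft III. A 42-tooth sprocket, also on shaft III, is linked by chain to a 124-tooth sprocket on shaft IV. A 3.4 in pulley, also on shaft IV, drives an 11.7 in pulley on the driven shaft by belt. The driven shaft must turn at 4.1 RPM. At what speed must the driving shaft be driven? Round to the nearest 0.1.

76.4 RPM

Overall ratio R = 1.129 × 1.625 × 2.9524 × 3.4412 = 18.64.
Required input speed = output speed × R = 4.1 × 18.64 = 76.423 RPM.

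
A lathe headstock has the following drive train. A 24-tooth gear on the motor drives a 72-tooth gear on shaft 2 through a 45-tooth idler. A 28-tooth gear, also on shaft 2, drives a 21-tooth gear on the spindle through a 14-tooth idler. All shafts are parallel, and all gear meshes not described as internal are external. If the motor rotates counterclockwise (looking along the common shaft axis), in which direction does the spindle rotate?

the motor → shaft 2: driver → idler → driven is 2 external meshes, 2 reversals → CCW.
shaft 2 → the spindle: driver → idler → driven is 2 external meshes, 2 reversals → CCW.
4 reversals in total — an even number — so the spindle turns the same way as the motor.

counterclockwise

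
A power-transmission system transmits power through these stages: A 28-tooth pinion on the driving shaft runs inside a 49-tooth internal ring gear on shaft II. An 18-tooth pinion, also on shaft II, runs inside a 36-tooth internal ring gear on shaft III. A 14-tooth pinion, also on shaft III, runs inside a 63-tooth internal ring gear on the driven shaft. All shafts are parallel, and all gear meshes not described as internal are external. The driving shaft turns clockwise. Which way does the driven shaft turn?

the driving shaft → shaft II: internal mesh, same direction → CW.
shaft II → shaft III: internal mesh, same direction → CW.
shaft III → the driven shaft: internal mesh, same direction → CW.
0 reversals in total — an even number — so the driven shaft turns the same way as the driving shaft.

clockwise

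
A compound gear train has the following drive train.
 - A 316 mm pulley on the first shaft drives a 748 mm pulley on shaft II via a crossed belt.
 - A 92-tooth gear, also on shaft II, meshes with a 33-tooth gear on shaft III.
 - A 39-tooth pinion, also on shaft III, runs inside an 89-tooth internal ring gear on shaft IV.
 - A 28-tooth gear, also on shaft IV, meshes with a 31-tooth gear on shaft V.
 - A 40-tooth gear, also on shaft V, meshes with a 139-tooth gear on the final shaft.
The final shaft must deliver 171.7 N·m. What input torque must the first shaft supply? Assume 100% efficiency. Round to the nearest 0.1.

23.0 N·m

Overall ratio R = 2.3671 × 0.3587 × 2.2821 × 1.1071 × 3.475 = 7.4546.
Input torque = output torque / R = 171.7 / 7.4546 = 23.033 N·m.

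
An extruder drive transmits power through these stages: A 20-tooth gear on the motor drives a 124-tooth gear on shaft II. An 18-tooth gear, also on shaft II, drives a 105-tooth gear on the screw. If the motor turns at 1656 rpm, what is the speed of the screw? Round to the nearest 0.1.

Gear mesh: ratio = 124/20 = 6.2, so shaft II turns at 1656 / 6.2 = 267.1 rpm.
Gear mesh: ratio = 105/18 = 5.8333, so the screw turns at 267.1 / 5.8333 = 45.788 rpm.

45.8 rpm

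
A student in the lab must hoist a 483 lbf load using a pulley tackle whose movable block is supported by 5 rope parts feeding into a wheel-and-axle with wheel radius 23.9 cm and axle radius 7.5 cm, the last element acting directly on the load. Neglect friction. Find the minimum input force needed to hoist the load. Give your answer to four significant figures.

30.31 lbf

Block-and-tackle MA = number of supporting rope parts = 5.
Wheel-and-axle MA = R/r = 23.9/7.5 = 3.1867.
Combined ideal MA = 5 × 3.1867 = 15.933.
Effort = load / MA = 483 / 15.933 = 30.314 lbf.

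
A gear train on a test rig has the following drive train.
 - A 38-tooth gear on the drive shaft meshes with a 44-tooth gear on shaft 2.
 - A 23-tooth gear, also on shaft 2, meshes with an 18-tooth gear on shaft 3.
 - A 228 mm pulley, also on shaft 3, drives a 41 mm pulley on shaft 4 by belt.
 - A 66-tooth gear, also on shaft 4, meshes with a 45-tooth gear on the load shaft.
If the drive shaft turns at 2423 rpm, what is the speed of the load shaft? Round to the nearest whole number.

Gear mesh: ratio = 44/38 = 1.1579, so shaft 2 turns at 2423 / 1.1579 = 2092.6 rpm.
Gear mesh: ratio = 18/23 = 0.78261, so shaft 3 turns at 2092.6 / 0.78261 = 2673.9 rpm.
Belt: ratio = 41/228 = 0.17982, so shaft 4 turns at 2673.9 / 0.17982 = 14869 rpm.
Gear mesh: ratio = 45/66 = 0.68182, so the load shaft turns at 14869 / 0.68182 = 21808 rpm.

21808 rpm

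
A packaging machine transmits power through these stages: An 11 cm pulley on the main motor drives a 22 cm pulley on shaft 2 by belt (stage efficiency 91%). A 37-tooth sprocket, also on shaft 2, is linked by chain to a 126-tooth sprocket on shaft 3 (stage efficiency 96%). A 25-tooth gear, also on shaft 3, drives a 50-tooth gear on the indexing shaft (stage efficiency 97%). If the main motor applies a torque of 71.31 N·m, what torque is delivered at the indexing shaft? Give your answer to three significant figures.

823 N·m

belt 22/11 = 2 → τ = 71.31·2·0.91 = 129.78 N·m
chain 126/37 = 3.4054 → τ = 129.78·3.4054·0.96 = 424.29 N·m
gear mesh 50/25 = 2 → τ = 424.29·2·0.97 = 823.12 N·m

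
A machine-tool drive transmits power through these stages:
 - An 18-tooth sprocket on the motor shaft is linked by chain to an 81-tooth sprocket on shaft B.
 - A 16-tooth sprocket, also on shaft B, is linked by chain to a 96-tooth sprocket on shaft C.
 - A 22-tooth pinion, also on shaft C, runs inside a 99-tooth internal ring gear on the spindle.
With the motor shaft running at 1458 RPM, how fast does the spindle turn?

chain 81/18 = 4.5 → 1458/4.5 = 324 RPM
chain 96/16 = 6 → 324/6 = 54 RPM
internal gear 99/22 = 4.5 → 54/4.5 = 12 RPM

12 RPM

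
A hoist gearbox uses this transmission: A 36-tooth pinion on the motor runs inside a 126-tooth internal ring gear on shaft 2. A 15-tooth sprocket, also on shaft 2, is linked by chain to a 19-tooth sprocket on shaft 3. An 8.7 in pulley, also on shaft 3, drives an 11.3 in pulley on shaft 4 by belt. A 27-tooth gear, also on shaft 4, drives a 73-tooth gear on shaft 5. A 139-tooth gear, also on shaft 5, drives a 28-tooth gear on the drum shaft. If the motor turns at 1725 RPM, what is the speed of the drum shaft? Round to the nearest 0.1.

internal gear 126/36 = 3.5 → 1725/3.5 = 492.86 RPM
chain 19/15 = 1.2667 → 492.86/1.2667 = 389.1 RPM
belt 11.3/8.7 = 1.2989 → 389.1/1.2989 = 299.57 RPM
gear mesh 73/27 = 2.7037 → 299.57/2.7037 = 110.8 RPM
gear mesh 28/139 = 0.20144 → 110.8/0.20144 = 550.04 RPM

550.0 RPM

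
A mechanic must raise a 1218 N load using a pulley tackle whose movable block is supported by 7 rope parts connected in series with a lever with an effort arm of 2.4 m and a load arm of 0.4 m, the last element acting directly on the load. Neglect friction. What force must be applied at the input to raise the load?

Block-and-tackle MA = number of supporting rope parts = 7.
Lever MA = effort arm / load arm = 2.4/0.4 = 6.
Combined ideal MA = 7 × 6 = 42.
Effort = load / MA = 1218 / 42 = 29 N.

29 N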